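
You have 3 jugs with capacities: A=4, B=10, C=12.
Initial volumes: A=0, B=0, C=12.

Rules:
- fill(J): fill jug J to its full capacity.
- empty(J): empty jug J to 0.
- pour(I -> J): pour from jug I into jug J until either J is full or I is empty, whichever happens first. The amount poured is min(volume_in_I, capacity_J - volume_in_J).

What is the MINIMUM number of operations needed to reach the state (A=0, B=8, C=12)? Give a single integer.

BFS from (A=0, B=0, C=12). One shortest path:
  1. fill(A) -> (A=4 B=0 C=12)
  2. pour(A -> B) -> (A=0 B=4 C=12)
  3. fill(A) -> (A=4 B=4 C=12)
  4. pour(A -> B) -> (A=0 B=8 C=12)
Reached target in 4 moves.

Answer: 4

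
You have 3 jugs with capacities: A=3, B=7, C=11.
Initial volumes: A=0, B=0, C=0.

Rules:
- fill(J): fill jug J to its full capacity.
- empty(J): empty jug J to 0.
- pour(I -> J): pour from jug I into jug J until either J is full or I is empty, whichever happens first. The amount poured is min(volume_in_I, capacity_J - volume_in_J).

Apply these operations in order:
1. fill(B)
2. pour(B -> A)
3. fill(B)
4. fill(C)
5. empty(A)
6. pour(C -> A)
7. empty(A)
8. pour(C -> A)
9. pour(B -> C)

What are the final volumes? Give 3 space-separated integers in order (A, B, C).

Answer: 3 1 11

Derivation:
Step 1: fill(B) -> (A=0 B=7 C=0)
Step 2: pour(B -> A) -> (A=3 B=4 C=0)
Step 3: fill(B) -> (A=3 B=7 C=0)
Step 4: fill(C) -> (A=3 B=7 C=11)
Step 5: empty(A) -> (A=0 B=7 C=11)
Step 6: pour(C -> A) -> (A=3 B=7 C=8)
Step 7: empty(A) -> (A=0 B=7 C=8)
Step 8: pour(C -> A) -> (A=3 B=7 C=5)
Step 9: pour(B -> C) -> (A=3 B=1 C=11)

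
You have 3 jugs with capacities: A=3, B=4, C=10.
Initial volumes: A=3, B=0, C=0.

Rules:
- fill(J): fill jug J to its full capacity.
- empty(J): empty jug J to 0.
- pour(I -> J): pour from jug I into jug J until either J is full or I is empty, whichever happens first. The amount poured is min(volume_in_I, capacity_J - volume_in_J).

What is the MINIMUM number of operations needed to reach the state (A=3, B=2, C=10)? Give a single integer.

BFS from (A=3, B=0, C=0). One shortest path:
  1. fill(B) -> (A=3 B=4 C=0)
  2. pour(B -> C) -> (A=3 B=0 C=4)
  3. fill(B) -> (A=3 B=4 C=4)
  4. pour(B -> C) -> (A=3 B=0 C=8)
  5. fill(B) -> (A=3 B=4 C=8)
  6. pour(B -> C) -> (A=3 B=2 C=10)
Reached target in 6 moves.

Answer: 6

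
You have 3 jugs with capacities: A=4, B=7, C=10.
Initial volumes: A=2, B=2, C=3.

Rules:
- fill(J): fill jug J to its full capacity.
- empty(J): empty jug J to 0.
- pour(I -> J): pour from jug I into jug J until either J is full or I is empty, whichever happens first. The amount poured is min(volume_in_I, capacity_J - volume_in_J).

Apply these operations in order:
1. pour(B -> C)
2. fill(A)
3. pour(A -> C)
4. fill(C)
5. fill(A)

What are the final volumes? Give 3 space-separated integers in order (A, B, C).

Step 1: pour(B -> C) -> (A=2 B=0 C=5)
Step 2: fill(A) -> (A=4 B=0 C=5)
Step 3: pour(A -> C) -> (A=0 B=0 C=9)
Step 4: fill(C) -> (A=0 B=0 C=10)
Step 5: fill(A) -> (A=4 B=0 C=10)

Answer: 4 0 10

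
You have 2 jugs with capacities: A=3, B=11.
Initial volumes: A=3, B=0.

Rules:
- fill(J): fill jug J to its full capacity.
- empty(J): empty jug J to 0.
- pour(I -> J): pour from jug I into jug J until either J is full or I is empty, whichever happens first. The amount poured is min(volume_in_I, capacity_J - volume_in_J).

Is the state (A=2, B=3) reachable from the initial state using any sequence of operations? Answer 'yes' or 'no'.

BFS explored all 28 reachable states.
Reachable set includes: (0,0), (0,1), (0,2), (0,3), (0,4), (0,5), (0,6), (0,7), (0,8), (0,9), (0,10), (0,11) ...
Target (A=2, B=3) not in reachable set → no.

Answer: no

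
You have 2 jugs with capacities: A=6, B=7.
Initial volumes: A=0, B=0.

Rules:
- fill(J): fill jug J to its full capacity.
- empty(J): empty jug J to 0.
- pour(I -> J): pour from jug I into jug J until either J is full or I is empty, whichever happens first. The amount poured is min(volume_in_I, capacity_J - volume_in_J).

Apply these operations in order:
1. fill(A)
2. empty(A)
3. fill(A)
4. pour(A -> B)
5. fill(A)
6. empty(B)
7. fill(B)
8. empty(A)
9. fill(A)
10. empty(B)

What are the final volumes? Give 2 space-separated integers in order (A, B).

Answer: 6 0

Derivation:
Step 1: fill(A) -> (A=6 B=0)
Step 2: empty(A) -> (A=0 B=0)
Step 3: fill(A) -> (A=6 B=0)
Step 4: pour(A -> B) -> (A=0 B=6)
Step 5: fill(A) -> (A=6 B=6)
Step 6: empty(B) -> (A=6 B=0)
Step 7: fill(B) -> (A=6 B=7)
Step 8: empty(A) -> (A=0 B=7)
Step 9: fill(A) -> (A=6 B=7)
Step 10: empty(B) -> (A=6 B=0)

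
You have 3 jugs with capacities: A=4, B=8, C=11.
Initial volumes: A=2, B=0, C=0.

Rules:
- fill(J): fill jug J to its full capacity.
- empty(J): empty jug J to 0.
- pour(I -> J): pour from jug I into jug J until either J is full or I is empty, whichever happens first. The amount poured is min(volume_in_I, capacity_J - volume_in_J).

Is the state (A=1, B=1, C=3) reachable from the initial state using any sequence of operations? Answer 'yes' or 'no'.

BFS explored all 330 reachable states.
Reachable set includes: (0,0,0), (0,0,1), (0,0,2), (0,0,3), (0,0,4), (0,0,5), (0,0,6), (0,0,7), (0,0,8), (0,0,9), (0,0,10), (0,0,11) ...
Target (A=1, B=1, C=3) not in reachable set → no.

Answer: no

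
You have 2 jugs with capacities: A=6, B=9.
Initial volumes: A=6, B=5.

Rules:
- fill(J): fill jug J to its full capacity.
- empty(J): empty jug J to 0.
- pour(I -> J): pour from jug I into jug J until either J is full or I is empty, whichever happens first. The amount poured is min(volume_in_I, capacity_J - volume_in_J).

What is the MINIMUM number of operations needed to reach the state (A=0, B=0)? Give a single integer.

BFS from (A=6, B=5). One shortest path:
  1. empty(A) -> (A=0 B=5)
  2. empty(B) -> (A=0 B=0)
Reached target in 2 moves.

Answer: 2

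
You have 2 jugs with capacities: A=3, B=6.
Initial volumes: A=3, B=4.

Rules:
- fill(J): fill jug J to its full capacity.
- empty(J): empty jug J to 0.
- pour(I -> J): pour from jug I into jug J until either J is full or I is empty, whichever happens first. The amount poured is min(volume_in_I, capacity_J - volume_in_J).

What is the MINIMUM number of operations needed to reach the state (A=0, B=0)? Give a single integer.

BFS from (A=3, B=4). One shortest path:
  1. empty(A) -> (A=0 B=4)
  2. empty(B) -> (A=0 B=0)
Reached target in 2 moves.

Answer: 2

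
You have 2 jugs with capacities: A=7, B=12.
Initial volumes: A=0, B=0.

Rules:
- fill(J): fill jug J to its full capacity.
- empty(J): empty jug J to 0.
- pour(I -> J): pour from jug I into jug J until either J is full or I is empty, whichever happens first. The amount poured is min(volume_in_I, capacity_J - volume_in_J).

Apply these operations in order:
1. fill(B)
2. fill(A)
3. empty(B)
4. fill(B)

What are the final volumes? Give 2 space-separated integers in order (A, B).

Answer: 7 12

Derivation:
Step 1: fill(B) -> (A=0 B=12)
Step 2: fill(A) -> (A=7 B=12)
Step 3: empty(B) -> (A=7 B=0)
Step 4: fill(B) -> (A=7 B=12)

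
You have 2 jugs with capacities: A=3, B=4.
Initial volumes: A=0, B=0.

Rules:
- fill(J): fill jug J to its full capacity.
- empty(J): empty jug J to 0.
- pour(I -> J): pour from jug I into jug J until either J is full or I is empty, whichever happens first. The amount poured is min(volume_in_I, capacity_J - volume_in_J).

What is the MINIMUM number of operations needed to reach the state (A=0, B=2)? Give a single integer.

Answer: 6

Derivation:
BFS from (A=0, B=0). One shortest path:
  1. fill(A) -> (A=3 B=0)
  2. pour(A -> B) -> (A=0 B=3)
  3. fill(A) -> (A=3 B=3)
  4. pour(A -> B) -> (A=2 B=4)
  5. empty(B) -> (A=2 B=0)
  6. pour(A -> B) -> (A=0 B=2)
Reached target in 6 moves.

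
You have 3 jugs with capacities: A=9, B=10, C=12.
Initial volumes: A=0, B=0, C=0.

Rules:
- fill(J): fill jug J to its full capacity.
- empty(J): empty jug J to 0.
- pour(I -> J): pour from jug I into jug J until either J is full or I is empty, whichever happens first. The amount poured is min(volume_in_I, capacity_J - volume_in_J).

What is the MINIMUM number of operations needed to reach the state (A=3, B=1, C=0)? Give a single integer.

BFS from (A=0, B=0, C=0). One shortest path:
  1. fill(B) -> (A=0 B=10 C=0)
  2. fill(C) -> (A=0 B=10 C=12)
  3. pour(B -> A) -> (A=9 B=1 C=12)
  4. empty(A) -> (A=0 B=1 C=12)
  5. pour(C -> A) -> (A=9 B=1 C=3)
  6. empty(A) -> (A=0 B=1 C=3)
  7. pour(C -> A) -> (A=3 B=1 C=0)
Reached target in 7 moves.

Answer: 7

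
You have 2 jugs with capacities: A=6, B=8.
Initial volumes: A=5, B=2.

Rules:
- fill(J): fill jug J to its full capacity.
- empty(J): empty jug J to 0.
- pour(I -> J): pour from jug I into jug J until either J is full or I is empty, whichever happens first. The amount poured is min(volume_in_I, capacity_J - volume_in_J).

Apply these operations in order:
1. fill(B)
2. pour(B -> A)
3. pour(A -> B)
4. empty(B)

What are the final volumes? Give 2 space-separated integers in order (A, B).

Step 1: fill(B) -> (A=5 B=8)
Step 2: pour(B -> A) -> (A=6 B=7)
Step 3: pour(A -> B) -> (A=5 B=8)
Step 4: empty(B) -> (A=5 B=0)

Answer: 5 0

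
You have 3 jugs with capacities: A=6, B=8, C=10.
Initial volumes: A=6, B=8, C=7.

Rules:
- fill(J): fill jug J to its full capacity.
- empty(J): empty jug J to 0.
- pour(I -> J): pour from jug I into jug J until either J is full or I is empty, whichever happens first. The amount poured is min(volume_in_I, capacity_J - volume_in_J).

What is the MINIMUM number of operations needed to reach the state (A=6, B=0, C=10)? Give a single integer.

BFS from (A=6, B=8, C=7). One shortest path:
  1. empty(B) -> (A=6 B=0 C=7)
  2. fill(C) -> (A=6 B=0 C=10)
Reached target in 2 moves.

Answer: 2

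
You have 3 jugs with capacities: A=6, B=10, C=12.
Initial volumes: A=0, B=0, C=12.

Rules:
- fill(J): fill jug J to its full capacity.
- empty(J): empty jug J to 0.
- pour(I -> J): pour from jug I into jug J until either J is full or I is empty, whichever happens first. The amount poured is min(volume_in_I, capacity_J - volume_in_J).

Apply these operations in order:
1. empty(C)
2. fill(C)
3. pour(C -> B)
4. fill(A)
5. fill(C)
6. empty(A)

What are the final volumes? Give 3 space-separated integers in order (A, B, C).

Answer: 0 10 12

Derivation:
Step 1: empty(C) -> (A=0 B=0 C=0)
Step 2: fill(C) -> (A=0 B=0 C=12)
Step 3: pour(C -> B) -> (A=0 B=10 C=2)
Step 4: fill(A) -> (A=6 B=10 C=2)
Step 5: fill(C) -> (A=6 B=10 C=12)
Step 6: empty(A) -> (A=0 B=10 C=12)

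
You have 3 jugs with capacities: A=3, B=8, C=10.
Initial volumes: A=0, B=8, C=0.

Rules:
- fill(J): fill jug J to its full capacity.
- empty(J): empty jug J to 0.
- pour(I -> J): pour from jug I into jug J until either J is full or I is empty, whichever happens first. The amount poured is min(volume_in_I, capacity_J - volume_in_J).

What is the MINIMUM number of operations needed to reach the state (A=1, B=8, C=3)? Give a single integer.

BFS from (A=0, B=8, C=0). One shortest path:
  1. fill(A) -> (A=3 B=8 C=0)
  2. pour(A -> C) -> (A=0 B=8 C=3)
  3. fill(A) -> (A=3 B=8 C=3)
  4. pour(B -> C) -> (A=3 B=1 C=10)
  5. empty(C) -> (A=3 B=1 C=0)
  6. pour(A -> C) -> (A=0 B=1 C=3)
  7. pour(B -> A) -> (A=1 B=0 C=3)
  8. fill(B) -> (A=1 B=8 C=3)
Reached target in 8 moves.

Answer: 8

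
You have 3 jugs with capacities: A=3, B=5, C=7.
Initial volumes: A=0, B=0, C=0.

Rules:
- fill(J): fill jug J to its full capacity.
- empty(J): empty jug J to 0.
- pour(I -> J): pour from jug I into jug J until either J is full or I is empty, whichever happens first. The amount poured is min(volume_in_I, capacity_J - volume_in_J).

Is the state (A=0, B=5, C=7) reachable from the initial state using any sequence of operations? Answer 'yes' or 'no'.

BFS from (A=0, B=0, C=0):
  1. fill(B) -> (A=0 B=5 C=0)
  2. fill(C) -> (A=0 B=5 C=7)
Target reached → yes.

Answer: yes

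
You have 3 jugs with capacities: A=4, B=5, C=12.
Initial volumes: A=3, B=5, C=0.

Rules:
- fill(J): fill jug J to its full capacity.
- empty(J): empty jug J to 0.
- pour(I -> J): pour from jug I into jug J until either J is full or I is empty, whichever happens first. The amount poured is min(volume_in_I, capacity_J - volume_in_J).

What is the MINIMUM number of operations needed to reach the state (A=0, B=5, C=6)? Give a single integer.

BFS from (A=3, B=5, C=0). One shortest path:
  1. empty(B) -> (A=3 B=0 C=0)
  2. fill(C) -> (A=3 B=0 C=12)
  3. pour(C -> A) -> (A=4 B=0 C=11)
  4. empty(A) -> (A=0 B=0 C=11)
  5. pour(C -> B) -> (A=0 B=5 C=6)
Reached target in 5 moves.

Answer: 5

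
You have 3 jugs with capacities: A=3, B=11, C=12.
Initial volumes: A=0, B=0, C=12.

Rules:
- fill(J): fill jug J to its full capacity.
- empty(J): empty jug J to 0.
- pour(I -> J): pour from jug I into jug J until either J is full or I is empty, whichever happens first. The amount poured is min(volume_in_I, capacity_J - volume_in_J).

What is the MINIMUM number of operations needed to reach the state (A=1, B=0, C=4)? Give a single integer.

Answer: 8

Derivation:
BFS from (A=0, B=0, C=12). One shortest path:
  1. fill(A) -> (A=3 B=0 C=12)
  2. pour(C -> B) -> (A=3 B=11 C=1)
  3. empty(B) -> (A=3 B=0 C=1)
  4. pour(A -> B) -> (A=0 B=3 C=1)
  5. pour(C -> A) -> (A=1 B=3 C=0)
  6. fill(C) -> (A=1 B=3 C=12)
  7. pour(C -> B) -> (A=1 B=11 C=4)
  8. empty(B) -> (A=1 B=0 C=4)
Reached target in 8 moves.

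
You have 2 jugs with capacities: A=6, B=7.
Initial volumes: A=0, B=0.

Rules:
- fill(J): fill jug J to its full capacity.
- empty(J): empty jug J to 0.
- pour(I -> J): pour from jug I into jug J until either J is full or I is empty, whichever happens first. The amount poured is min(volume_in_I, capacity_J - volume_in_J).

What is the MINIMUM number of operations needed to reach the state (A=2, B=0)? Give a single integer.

Answer: 8

Derivation:
BFS from (A=0, B=0). One shortest path:
  1. fill(B) -> (A=0 B=7)
  2. pour(B -> A) -> (A=6 B=1)
  3. empty(A) -> (A=0 B=1)
  4. pour(B -> A) -> (A=1 B=0)
  5. fill(B) -> (A=1 B=7)
  6. pour(B -> A) -> (A=6 B=2)
  7. empty(A) -> (A=0 B=2)
  8. pour(B -> A) -> (A=2 B=0)
Reached target in 8 moves.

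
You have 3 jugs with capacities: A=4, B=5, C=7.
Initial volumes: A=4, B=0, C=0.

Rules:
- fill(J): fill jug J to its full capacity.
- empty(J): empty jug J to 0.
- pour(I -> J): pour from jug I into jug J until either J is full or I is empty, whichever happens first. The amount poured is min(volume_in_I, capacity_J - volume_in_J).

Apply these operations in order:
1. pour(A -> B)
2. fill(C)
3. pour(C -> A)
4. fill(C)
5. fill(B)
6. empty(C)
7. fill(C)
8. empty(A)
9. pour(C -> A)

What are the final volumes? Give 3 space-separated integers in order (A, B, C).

Answer: 4 5 3

Derivation:
Step 1: pour(A -> B) -> (A=0 B=4 C=0)
Step 2: fill(C) -> (A=0 B=4 C=7)
Step 3: pour(C -> A) -> (A=4 B=4 C=3)
Step 4: fill(C) -> (A=4 B=4 C=7)
Step 5: fill(B) -> (A=4 B=5 C=7)
Step 6: empty(C) -> (A=4 B=5 C=0)
Step 7: fill(C) -> (A=4 B=5 C=7)
Step 8: empty(A) -> (A=0 B=5 C=7)
Step 9: pour(C -> A) -> (A=4 B=5 C=3)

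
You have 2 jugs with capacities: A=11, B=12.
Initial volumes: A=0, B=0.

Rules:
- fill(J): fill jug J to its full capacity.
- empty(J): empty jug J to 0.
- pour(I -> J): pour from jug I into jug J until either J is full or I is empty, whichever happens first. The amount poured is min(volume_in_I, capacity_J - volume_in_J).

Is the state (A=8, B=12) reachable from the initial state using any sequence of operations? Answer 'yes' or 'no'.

Answer: yes

Derivation:
BFS from (A=0, B=0):
  1. fill(A) -> (A=11 B=0)
  2. pour(A -> B) -> (A=0 B=11)
  3. fill(A) -> (A=11 B=11)
  4. pour(A -> B) -> (A=10 B=12)
  5. empty(B) -> (A=10 B=0)
  6. pour(A -> B) -> (A=0 B=10)
  7. fill(A) -> (A=11 B=10)
  8. pour(A -> B) -> (A=9 B=12)
  9. empty(B) -> (A=9 B=0)
  10. pour(A -> B) -> (A=0 B=9)
  11. fill(A) -> (A=11 B=9)
  12. pour(A -> B) -> (A=8 B=12)
Target reached → yes.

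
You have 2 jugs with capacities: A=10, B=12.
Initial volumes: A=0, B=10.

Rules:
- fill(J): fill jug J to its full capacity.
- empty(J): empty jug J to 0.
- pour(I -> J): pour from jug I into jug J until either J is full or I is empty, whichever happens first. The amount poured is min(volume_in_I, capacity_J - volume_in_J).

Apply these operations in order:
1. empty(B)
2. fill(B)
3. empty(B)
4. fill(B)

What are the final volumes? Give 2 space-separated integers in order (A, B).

Step 1: empty(B) -> (A=0 B=0)
Step 2: fill(B) -> (A=0 B=12)
Step 3: empty(B) -> (A=0 B=0)
Step 4: fill(B) -> (A=0 B=12)

Answer: 0 12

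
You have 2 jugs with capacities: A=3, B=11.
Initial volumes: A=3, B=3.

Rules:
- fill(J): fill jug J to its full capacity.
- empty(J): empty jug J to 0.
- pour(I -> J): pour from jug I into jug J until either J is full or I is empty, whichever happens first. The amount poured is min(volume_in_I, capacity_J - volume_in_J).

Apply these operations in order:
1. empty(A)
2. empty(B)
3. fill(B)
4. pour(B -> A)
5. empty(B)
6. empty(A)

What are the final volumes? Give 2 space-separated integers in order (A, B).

Answer: 0 0

Derivation:
Step 1: empty(A) -> (A=0 B=3)
Step 2: empty(B) -> (A=0 B=0)
Step 3: fill(B) -> (A=0 B=11)
Step 4: pour(B -> A) -> (A=3 B=8)
Step 5: empty(B) -> (A=3 B=0)
Step 6: empty(A) -> (A=0 B=0)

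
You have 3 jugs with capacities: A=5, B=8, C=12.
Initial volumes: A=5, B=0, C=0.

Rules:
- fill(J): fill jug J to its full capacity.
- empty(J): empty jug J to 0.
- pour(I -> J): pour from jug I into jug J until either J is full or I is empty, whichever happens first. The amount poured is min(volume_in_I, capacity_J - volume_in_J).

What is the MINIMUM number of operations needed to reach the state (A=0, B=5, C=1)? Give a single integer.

Answer: 7

Derivation:
BFS from (A=5, B=0, C=0). One shortest path:
  1. fill(B) -> (A=5 B=8 C=0)
  2. pour(A -> C) -> (A=0 B=8 C=5)
  3. fill(A) -> (A=5 B=8 C=5)
  4. pour(B -> C) -> (A=5 B=1 C=12)
  5. empty(C) -> (A=5 B=1 C=0)
  6. pour(B -> C) -> (A=5 B=0 C=1)
  7. pour(A -> B) -> (A=0 B=5 C=1)
Reached target in 7 moves.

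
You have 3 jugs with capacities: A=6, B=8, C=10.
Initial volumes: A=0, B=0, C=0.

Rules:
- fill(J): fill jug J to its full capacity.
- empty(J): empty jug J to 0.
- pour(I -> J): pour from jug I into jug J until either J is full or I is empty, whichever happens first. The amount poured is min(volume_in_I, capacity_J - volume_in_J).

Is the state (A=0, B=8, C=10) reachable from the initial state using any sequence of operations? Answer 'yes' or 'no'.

Answer: yes

Derivation:
BFS from (A=0, B=0, C=0):
  1. fill(B) -> (A=0 B=8 C=0)
  2. fill(C) -> (A=0 B=8 C=10)
Target reached → yes.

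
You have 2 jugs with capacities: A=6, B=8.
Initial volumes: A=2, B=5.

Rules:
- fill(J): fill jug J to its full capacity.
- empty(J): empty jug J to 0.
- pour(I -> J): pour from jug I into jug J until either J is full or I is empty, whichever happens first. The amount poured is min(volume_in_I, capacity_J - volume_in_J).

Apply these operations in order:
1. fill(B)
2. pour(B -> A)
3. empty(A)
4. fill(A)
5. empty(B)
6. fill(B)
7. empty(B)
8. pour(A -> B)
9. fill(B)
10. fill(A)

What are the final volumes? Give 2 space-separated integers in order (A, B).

Step 1: fill(B) -> (A=2 B=8)
Step 2: pour(B -> A) -> (A=6 B=4)
Step 3: empty(A) -> (A=0 B=4)
Step 4: fill(A) -> (A=6 B=4)
Step 5: empty(B) -> (A=6 B=0)
Step 6: fill(B) -> (A=6 B=8)
Step 7: empty(B) -> (A=6 B=0)
Step 8: pour(A -> B) -> (A=0 B=6)
Step 9: fill(B) -> (A=0 B=8)
Step 10: fill(A) -> (A=6 B=8)

Answer: 6 8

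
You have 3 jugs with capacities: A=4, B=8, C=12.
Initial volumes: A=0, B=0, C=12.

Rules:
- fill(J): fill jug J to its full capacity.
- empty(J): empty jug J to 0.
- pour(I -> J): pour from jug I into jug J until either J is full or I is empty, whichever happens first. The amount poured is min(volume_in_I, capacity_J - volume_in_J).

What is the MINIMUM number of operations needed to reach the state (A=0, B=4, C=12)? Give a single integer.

BFS from (A=0, B=0, C=12). One shortest path:
  1. fill(A) -> (A=4 B=0 C=12)
  2. pour(A -> B) -> (A=0 B=4 C=12)
Reached target in 2 moves.

Answer: 2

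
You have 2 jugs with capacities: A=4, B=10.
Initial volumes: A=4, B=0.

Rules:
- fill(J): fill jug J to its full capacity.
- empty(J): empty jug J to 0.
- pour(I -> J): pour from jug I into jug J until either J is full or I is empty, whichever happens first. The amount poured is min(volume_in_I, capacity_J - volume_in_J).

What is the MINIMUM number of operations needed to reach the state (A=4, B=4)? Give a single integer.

BFS from (A=4, B=0). One shortest path:
  1. pour(A -> B) -> (A=0 B=4)
  2. fill(A) -> (A=4 B=4)
Reached target in 2 moves.

Answer: 2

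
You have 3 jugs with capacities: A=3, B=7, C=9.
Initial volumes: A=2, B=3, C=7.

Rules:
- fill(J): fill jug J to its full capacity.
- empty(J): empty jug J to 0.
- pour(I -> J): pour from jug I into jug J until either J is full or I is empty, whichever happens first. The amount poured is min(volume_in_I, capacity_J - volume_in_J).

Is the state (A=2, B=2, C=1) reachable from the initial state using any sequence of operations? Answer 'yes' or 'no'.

BFS explored all 225 reachable states.
Reachable set includes: (0,0,0), (0,0,1), (0,0,2), (0,0,3), (0,0,4), (0,0,5), (0,0,6), (0,0,7), (0,0,8), (0,0,9), (0,1,0), (0,1,1) ...
Target (A=2, B=2, C=1) not in reachable set → no.

Answer: no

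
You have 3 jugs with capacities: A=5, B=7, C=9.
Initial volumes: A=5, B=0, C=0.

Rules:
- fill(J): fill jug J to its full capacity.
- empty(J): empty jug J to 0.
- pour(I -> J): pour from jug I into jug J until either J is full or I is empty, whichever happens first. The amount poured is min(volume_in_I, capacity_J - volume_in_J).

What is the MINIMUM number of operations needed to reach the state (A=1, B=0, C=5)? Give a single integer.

Answer: 7

Derivation:
BFS from (A=5, B=0, C=0). One shortest path:
  1. pour(A -> B) -> (A=0 B=5 C=0)
  2. fill(A) -> (A=5 B=5 C=0)
  3. pour(A -> C) -> (A=0 B=5 C=5)
  4. fill(A) -> (A=5 B=5 C=5)
  5. pour(A -> C) -> (A=1 B=5 C=9)
  6. empty(C) -> (A=1 B=5 C=0)
  7. pour(B -> C) -> (A=1 B=0 C=5)
Reached target in 7 moves.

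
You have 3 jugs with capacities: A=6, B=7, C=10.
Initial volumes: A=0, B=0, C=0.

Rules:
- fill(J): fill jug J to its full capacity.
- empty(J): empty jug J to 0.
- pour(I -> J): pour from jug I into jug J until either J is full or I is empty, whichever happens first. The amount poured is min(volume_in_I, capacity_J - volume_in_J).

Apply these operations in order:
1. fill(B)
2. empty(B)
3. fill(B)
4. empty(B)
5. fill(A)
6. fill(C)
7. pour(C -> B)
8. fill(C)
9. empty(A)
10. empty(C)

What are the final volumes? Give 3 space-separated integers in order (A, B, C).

Answer: 0 7 0

Derivation:
Step 1: fill(B) -> (A=0 B=7 C=0)
Step 2: empty(B) -> (A=0 B=0 C=0)
Step 3: fill(B) -> (A=0 B=7 C=0)
Step 4: empty(B) -> (A=0 B=0 C=0)
Step 5: fill(A) -> (A=6 B=0 C=0)
Step 6: fill(C) -> (A=6 B=0 C=10)
Step 7: pour(C -> B) -> (A=6 B=7 C=3)
Step 8: fill(C) -> (A=6 B=7 C=10)
Step 9: empty(A) -> (A=0 B=7 C=10)
Step 10: empty(C) -> (A=0 B=7 C=0)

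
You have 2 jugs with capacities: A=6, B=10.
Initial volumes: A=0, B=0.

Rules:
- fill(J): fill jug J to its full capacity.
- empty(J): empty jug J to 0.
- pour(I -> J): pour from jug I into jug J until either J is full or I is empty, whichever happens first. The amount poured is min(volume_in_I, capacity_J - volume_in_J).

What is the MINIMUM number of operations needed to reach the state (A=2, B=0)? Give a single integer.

BFS from (A=0, B=0). One shortest path:
  1. fill(A) -> (A=6 B=0)
  2. pour(A -> B) -> (A=0 B=6)
  3. fill(A) -> (A=6 B=6)
  4. pour(A -> B) -> (A=2 B=10)
  5. empty(B) -> (A=2 B=0)
Reached target in 5 moves.

Answer: 5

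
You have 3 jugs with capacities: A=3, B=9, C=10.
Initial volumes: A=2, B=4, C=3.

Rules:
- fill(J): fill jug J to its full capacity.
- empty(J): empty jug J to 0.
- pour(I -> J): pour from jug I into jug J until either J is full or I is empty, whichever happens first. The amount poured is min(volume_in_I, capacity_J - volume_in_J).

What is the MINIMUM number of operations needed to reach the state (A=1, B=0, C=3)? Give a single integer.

BFS from (A=2, B=4, C=3). One shortest path:
  1. empty(A) -> (A=0 B=4 C=3)
  2. pour(B -> A) -> (A=3 B=1 C=3)
  3. empty(A) -> (A=0 B=1 C=3)
  4. pour(B -> A) -> (A=1 B=0 C=3)
Reached target in 4 moves.

Answer: 4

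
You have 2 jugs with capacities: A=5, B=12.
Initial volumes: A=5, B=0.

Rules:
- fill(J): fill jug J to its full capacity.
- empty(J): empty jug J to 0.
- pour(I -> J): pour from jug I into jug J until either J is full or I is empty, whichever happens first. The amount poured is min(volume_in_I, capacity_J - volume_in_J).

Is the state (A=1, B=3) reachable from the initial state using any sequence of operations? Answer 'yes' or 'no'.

BFS explored all 34 reachable states.
Reachable set includes: (0,0), (0,1), (0,2), (0,3), (0,4), (0,5), (0,6), (0,7), (0,8), (0,9), (0,10), (0,11) ...
Target (A=1, B=3) not in reachable set → no.

Answer: no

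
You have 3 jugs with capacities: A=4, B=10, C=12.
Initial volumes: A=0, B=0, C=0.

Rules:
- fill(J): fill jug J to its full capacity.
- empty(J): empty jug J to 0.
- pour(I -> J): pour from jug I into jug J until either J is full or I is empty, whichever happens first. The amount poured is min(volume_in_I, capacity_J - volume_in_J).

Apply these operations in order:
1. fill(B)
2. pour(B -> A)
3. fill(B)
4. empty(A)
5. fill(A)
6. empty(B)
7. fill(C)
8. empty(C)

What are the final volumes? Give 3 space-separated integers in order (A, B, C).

Step 1: fill(B) -> (A=0 B=10 C=0)
Step 2: pour(B -> A) -> (A=4 B=6 C=0)
Step 3: fill(B) -> (A=4 B=10 C=0)
Step 4: empty(A) -> (A=0 B=10 C=0)
Step 5: fill(A) -> (A=4 B=10 C=0)
Step 6: empty(B) -> (A=4 B=0 C=0)
Step 7: fill(C) -> (A=4 B=0 C=12)
Step 8: empty(C) -> (A=4 B=0 C=0)

Answer: 4 0 0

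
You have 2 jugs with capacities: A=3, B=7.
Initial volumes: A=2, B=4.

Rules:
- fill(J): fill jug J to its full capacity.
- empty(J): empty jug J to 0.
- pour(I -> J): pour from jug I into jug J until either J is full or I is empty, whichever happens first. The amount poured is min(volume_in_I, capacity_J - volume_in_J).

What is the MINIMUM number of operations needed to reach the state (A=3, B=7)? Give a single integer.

Answer: 2

Derivation:
BFS from (A=2, B=4). One shortest path:
  1. fill(A) -> (A=3 B=4)
  2. fill(B) -> (A=3 B=7)
Reached target in 2 moves.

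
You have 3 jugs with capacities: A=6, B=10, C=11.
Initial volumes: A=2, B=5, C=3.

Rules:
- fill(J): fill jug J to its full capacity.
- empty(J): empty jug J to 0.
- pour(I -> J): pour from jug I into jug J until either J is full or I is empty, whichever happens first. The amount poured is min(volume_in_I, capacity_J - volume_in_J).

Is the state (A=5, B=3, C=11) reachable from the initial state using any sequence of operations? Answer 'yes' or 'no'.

BFS from (A=2, B=5, C=3):
  1. empty(A) -> (A=0 B=5 C=3)
  2. pour(B -> A) -> (A=5 B=0 C=3)
  3. pour(C -> B) -> (A=5 B=3 C=0)
  4. fill(C) -> (A=5 B=3 C=11)
Target reached → yes.

Answer: yes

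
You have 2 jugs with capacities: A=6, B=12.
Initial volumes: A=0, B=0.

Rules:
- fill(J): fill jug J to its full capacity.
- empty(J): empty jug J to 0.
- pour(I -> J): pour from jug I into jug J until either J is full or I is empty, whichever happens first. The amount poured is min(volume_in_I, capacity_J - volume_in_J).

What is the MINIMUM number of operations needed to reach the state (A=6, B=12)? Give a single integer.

Answer: 2

Derivation:
BFS from (A=0, B=0). One shortest path:
  1. fill(A) -> (A=6 B=0)
  2. fill(B) -> (A=6 B=12)
Reached target in 2 moves.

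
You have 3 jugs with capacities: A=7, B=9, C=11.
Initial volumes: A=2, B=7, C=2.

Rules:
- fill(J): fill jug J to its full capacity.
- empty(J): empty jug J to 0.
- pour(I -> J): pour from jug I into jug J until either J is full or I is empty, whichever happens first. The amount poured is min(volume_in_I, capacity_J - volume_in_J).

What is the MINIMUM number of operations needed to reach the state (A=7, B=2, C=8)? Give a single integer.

BFS from (A=2, B=7, C=2). One shortest path:
  1. fill(B) -> (A=2 B=9 C=2)
  2. pour(C -> A) -> (A=4 B=9 C=0)
  3. fill(C) -> (A=4 B=9 C=11)
  4. pour(C -> A) -> (A=7 B=9 C=8)
  5. empty(A) -> (A=0 B=9 C=8)
  6. pour(B -> A) -> (A=7 B=2 C=8)
Reached target in 6 moves.

Answer: 6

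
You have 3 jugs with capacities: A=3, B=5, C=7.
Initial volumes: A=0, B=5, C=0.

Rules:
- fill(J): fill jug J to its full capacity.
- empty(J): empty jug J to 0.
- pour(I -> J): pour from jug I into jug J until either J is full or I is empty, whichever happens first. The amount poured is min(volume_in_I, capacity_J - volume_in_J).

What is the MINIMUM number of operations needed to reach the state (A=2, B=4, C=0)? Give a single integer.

Answer: 7

Derivation:
BFS from (A=0, B=5, C=0). One shortest path:
  1. fill(C) -> (A=0 B=5 C=7)
  2. pour(B -> A) -> (A=3 B=2 C=7)
  3. empty(A) -> (A=0 B=2 C=7)
  4. pour(C -> A) -> (A=3 B=2 C=4)
  5. empty(A) -> (A=0 B=2 C=4)
  6. pour(B -> A) -> (A=2 B=0 C=4)
  7. pour(C -> B) -> (A=2 B=4 C=0)
Reached target in 7 moves.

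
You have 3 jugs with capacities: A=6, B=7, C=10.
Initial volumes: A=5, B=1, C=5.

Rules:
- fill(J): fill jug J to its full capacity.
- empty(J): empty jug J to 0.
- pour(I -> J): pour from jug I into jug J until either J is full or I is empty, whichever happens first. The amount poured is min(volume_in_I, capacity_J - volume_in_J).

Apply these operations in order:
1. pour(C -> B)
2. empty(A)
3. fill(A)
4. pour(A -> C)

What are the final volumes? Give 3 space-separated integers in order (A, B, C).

Step 1: pour(C -> B) -> (A=5 B=6 C=0)
Step 2: empty(A) -> (A=0 B=6 C=0)
Step 3: fill(A) -> (A=6 B=6 C=0)
Step 4: pour(A -> C) -> (A=0 B=6 C=6)

Answer: 0 6 6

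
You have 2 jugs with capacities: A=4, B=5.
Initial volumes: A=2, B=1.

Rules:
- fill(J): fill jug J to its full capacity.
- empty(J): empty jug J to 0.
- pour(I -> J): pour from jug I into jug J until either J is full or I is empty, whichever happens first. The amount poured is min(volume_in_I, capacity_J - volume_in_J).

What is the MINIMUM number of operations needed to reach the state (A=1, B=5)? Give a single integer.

Answer: 3

Derivation:
BFS from (A=2, B=1). One shortest path:
  1. empty(A) -> (A=0 B=1)
  2. pour(B -> A) -> (A=1 B=0)
  3. fill(B) -> (A=1 B=5)
Reached target in 3 moves.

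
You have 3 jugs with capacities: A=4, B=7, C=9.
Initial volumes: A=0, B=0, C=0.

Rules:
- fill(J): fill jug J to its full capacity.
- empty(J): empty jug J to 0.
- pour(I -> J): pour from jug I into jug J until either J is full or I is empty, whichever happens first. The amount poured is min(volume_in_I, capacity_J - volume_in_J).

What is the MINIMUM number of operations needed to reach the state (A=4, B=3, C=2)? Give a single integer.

Answer: 3

Derivation:
BFS from (A=0, B=0, C=0). One shortest path:
  1. fill(C) -> (A=0 B=0 C=9)
  2. pour(C -> B) -> (A=0 B=7 C=2)
  3. pour(B -> A) -> (A=4 B=3 C=2)
Reached target in 3 moves.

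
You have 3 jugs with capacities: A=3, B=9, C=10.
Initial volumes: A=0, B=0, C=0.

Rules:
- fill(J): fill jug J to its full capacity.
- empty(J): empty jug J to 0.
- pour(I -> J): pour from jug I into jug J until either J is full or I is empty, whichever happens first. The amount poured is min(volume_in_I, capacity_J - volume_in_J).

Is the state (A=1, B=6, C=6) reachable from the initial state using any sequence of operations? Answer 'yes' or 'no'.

Answer: no

Derivation:
BFS explored all 296 reachable states.
Reachable set includes: (0,0,0), (0,0,1), (0,0,2), (0,0,3), (0,0,4), (0,0,5), (0,0,6), (0,0,7), (0,0,8), (0,0,9), (0,0,10), (0,1,0) ...
Target (A=1, B=6, C=6) not in reachable set → no.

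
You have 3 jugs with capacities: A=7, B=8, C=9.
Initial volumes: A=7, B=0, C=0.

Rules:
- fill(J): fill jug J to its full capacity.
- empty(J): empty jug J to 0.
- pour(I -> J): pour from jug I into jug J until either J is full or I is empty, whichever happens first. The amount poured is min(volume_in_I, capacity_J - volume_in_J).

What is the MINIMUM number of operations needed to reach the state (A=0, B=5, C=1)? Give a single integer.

Answer: 6

Derivation:
BFS from (A=7, B=0, C=0). One shortest path:
  1. pour(A -> C) -> (A=0 B=0 C=7)
  2. fill(A) -> (A=7 B=0 C=7)
  3. pour(A -> C) -> (A=5 B=0 C=9)
  4. pour(C -> B) -> (A=5 B=8 C=1)
  5. empty(B) -> (A=5 B=0 C=1)
  6. pour(A -> B) -> (A=0 B=5 C=1)
Reached target in 6 moves.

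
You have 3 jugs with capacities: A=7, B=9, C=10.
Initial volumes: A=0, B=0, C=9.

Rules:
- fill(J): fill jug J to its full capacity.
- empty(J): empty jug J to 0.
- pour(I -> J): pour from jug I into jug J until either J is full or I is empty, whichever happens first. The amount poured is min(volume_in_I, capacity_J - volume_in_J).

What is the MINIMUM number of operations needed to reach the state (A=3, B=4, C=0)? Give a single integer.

BFS from (A=0, B=0, C=9). One shortest path:
  1. fill(A) -> (A=7 B=0 C=9)
  2. pour(A -> B) -> (A=0 B=7 C=9)
  3. pour(B -> C) -> (A=0 B=6 C=10)
  4. pour(C -> A) -> (A=7 B=6 C=3)
  5. pour(A -> B) -> (A=4 B=9 C=3)
  6. empty(B) -> (A=4 B=0 C=3)
  7. pour(A -> B) -> (A=0 B=4 C=3)
  8. pour(C -> A) -> (A=3 B=4 C=0)
Reached target in 8 moves.

Answer: 8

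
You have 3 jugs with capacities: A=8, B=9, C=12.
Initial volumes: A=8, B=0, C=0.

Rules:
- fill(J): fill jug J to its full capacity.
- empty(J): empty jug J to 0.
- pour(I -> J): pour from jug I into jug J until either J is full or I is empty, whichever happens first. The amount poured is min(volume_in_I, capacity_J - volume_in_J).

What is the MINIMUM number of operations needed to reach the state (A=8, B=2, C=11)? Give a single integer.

Answer: 8

Derivation:
BFS from (A=8, B=0, C=0). One shortest path:
  1. empty(A) -> (A=0 B=0 C=0)
  2. fill(C) -> (A=0 B=0 C=12)
  3. pour(C -> B) -> (A=0 B=9 C=3)
  4. pour(B -> A) -> (A=8 B=1 C=3)
  5. pour(A -> C) -> (A=0 B=1 C=11)
  6. pour(B -> A) -> (A=1 B=0 C=11)
  7. fill(B) -> (A=1 B=9 C=11)
  8. pour(B -> A) -> (A=8 B=2 C=11)
Reached target in 8 moves.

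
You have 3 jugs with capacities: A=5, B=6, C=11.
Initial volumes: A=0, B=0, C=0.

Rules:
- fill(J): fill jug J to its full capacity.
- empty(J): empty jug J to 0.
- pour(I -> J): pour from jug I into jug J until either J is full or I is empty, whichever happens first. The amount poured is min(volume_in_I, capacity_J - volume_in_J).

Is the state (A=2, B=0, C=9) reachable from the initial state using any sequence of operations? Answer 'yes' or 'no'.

Answer: yes

Derivation:
BFS from (A=0, B=0, C=0):
  1. fill(C) -> (A=0 B=0 C=11)
  2. pour(C -> B) -> (A=0 B=6 C=5)
  3. pour(B -> A) -> (A=5 B=1 C=5)
  4. pour(A -> C) -> (A=0 B=1 C=10)
  5. pour(B -> A) -> (A=1 B=0 C=10)
  6. pour(C -> B) -> (A=1 B=6 C=4)
  7. pour(B -> A) -> (A=5 B=2 C=4)
  8. pour(A -> C) -> (A=0 B=2 C=9)
  9. pour(B -> A) -> (A=2 B=0 C=9)
Target reached → yes.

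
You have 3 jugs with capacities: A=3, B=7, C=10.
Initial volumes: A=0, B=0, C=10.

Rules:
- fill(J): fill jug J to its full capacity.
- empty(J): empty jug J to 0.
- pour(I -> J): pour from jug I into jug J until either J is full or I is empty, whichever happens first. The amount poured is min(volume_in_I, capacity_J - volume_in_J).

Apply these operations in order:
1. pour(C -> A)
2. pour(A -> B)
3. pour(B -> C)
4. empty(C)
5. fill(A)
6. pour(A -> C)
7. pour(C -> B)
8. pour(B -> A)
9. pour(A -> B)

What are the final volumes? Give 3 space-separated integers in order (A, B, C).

Step 1: pour(C -> A) -> (A=3 B=0 C=7)
Step 2: pour(A -> B) -> (A=0 B=3 C=7)
Step 3: pour(B -> C) -> (A=0 B=0 C=10)
Step 4: empty(C) -> (A=0 B=0 C=0)
Step 5: fill(A) -> (A=3 B=0 C=0)
Step 6: pour(A -> C) -> (A=0 B=0 C=3)
Step 7: pour(C -> B) -> (A=0 B=3 C=0)
Step 8: pour(B -> A) -> (A=3 B=0 C=0)
Step 9: pour(A -> B) -> (A=0 B=3 C=0)

Answer: 0 3 0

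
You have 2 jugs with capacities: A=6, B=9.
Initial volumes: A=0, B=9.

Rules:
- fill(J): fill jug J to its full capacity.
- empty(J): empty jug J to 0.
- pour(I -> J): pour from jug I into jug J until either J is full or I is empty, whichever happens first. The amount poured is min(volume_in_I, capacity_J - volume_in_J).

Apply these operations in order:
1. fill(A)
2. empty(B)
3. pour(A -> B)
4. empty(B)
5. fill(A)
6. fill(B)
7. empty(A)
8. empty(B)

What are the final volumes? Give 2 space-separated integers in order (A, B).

Step 1: fill(A) -> (A=6 B=9)
Step 2: empty(B) -> (A=6 B=0)
Step 3: pour(A -> B) -> (A=0 B=6)
Step 4: empty(B) -> (A=0 B=0)
Step 5: fill(A) -> (A=6 B=0)
Step 6: fill(B) -> (A=6 B=9)
Step 7: empty(A) -> (A=0 B=9)
Step 8: empty(B) -> (A=0 B=0)

Answer: 0 0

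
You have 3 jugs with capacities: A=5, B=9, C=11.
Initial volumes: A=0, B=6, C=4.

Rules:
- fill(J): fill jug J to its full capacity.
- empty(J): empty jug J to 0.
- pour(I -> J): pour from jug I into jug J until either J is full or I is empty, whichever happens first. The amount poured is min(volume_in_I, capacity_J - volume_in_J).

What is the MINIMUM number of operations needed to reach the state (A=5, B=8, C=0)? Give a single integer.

Answer: 3

Derivation:
BFS from (A=0, B=6, C=4). One shortest path:
  1. fill(B) -> (A=0 B=9 C=4)
  2. pour(B -> A) -> (A=5 B=4 C=4)
  3. pour(C -> B) -> (A=5 B=8 C=0)
Reached target in 3 moves.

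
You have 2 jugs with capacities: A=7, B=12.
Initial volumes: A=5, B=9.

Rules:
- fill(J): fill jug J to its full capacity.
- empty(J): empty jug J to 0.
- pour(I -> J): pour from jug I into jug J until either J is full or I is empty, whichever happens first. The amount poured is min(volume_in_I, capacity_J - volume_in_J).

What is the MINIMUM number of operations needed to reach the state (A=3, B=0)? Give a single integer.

BFS from (A=5, B=9). One shortest path:
  1. fill(B) -> (A=5 B=12)
  2. pour(B -> A) -> (A=7 B=10)
  3. empty(A) -> (A=0 B=10)
  4. pour(B -> A) -> (A=7 B=3)
  5. empty(A) -> (A=0 B=3)
  6. pour(B -> A) -> (A=3 B=0)
Reached target in 6 moves.

Answer: 6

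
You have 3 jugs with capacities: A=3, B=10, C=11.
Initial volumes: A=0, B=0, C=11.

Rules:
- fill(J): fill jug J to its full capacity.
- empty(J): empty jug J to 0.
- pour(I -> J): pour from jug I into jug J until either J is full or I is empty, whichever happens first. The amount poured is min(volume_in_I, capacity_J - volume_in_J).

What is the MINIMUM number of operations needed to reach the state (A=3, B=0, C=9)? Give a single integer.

BFS from (A=0, B=0, C=11). One shortest path:
  1. pour(C -> A) -> (A=3 B=0 C=8)
  2. pour(C -> B) -> (A=3 B=8 C=0)
  3. fill(C) -> (A=3 B=8 C=11)
  4. pour(C -> B) -> (A=3 B=10 C=9)
  5. empty(B) -> (A=3 B=0 C=9)
Reached target in 5 moves.

Answer: 5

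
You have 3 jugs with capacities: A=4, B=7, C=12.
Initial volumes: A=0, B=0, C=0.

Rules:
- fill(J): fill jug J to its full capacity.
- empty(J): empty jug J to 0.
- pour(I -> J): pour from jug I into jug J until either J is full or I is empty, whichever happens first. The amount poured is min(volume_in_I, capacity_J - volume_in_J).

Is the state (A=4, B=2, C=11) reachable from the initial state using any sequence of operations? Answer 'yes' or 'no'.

BFS from (A=0, B=0, C=0):
  1. fill(B) -> (A=0 B=7 C=0)
  2. pour(B -> A) -> (A=4 B=3 C=0)
  3. empty(A) -> (A=0 B=3 C=0)
  4. pour(B -> A) -> (A=3 B=0 C=0)
  5. fill(B) -> (A=3 B=7 C=0)
  6. pour(B -> C) -> (A=3 B=0 C=7)
  7. fill(B) -> (A=3 B=7 C=7)
  8. pour(B -> C) -> (A=3 B=2 C=12)
  9. pour(C -> A) -> (A=4 B=2 C=11)
Target reached → yes.

Answer: yes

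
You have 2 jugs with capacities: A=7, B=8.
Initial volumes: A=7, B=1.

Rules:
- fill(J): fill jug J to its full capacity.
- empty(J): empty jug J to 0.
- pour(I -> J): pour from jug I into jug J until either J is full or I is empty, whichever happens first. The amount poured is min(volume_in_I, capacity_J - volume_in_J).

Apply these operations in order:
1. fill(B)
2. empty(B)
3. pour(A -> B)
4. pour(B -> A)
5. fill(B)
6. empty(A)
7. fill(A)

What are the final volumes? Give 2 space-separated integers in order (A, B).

Answer: 7 8

Derivation:
Step 1: fill(B) -> (A=7 B=8)
Step 2: empty(B) -> (A=7 B=0)
Step 3: pour(A -> B) -> (A=0 B=7)
Step 4: pour(B -> A) -> (A=7 B=0)
Step 5: fill(B) -> (A=7 B=8)
Step 6: empty(A) -> (A=0 B=8)
Step 7: fill(A) -> (A=7 B=8)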